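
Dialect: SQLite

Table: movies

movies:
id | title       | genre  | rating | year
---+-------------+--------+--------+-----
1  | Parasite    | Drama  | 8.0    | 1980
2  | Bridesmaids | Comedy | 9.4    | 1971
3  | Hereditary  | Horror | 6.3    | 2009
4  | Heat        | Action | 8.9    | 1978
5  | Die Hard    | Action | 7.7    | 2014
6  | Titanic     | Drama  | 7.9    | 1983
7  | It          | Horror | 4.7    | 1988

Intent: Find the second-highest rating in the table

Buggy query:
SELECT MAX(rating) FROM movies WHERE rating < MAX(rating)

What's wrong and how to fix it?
Bug: MAX(rating) on the right of the comparison is an aggregate-in-WHERE error

Fix: Compute the overall MAX in a subquery, then take MAX of rows below it

Corrected query:
SELECT MAX(rating) FROM movies WHERE rating < (SELECT MAX(rating) FROM movies)

Result:
MAX(rating)
-----------
8.9        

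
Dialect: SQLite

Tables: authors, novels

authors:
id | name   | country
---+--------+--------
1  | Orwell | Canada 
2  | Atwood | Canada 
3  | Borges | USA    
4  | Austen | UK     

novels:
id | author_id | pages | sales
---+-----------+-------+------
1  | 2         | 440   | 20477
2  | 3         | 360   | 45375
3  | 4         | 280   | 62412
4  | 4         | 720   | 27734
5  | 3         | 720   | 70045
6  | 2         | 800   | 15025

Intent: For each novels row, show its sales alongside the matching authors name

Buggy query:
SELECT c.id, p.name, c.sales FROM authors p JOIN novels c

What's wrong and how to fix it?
Bug: JOIN with no ON clause produces a cartesian product; every novels row pairs with every authors row

Fix: Add ON c.author_id = p.id to the JOIN

Corrected query:
SELECT c.id, p.name, c.sales FROM authors p JOIN novels c ON c.author_id = p.id

Result:
id | name   | sales
---+--------+------
1  | Atwood | 20477
2  | Borges | 45375
3  | Austen | 62412
4  | Austen | 27734
5  | Borges | 70045
6  | Atwood | 15025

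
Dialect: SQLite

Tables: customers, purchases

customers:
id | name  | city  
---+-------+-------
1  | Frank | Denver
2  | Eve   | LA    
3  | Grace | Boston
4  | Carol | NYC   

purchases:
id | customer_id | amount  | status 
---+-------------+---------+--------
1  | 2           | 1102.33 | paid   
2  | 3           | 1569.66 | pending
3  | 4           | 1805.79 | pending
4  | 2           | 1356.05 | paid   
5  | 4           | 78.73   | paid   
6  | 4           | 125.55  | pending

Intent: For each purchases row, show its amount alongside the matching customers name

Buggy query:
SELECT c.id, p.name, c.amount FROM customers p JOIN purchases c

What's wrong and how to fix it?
Bug: Missing join condition: each purchases row is matched to all customers rows instead of just its own

Fix: Add ON c.customer_id = p.id to the JOIN

Corrected query:
SELECT c.id, p.name, c.amount FROM customers p JOIN purchases c ON c.customer_id = p.id

Result:
id | name  | amount 
---+-------+--------
1  | Eve   | 1102.33
2  | Grace | 1569.66
3  | Carol | 1805.79
4  | Eve   | 1356.05
5  | Carol | 78.73  
6  | Carol | 125.55 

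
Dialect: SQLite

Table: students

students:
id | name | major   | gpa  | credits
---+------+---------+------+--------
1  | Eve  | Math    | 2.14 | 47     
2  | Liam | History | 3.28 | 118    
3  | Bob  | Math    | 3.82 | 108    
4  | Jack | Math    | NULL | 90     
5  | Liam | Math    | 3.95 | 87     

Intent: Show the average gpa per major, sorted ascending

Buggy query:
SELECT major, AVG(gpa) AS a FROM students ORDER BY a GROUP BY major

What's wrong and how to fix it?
Bug: ORDER BY appears before GROUP BY; SQL clause order requires GROUP BY first

Fix: Move ORDER BY to the end, after GROUP BY

Corrected query:
SELECT major, AVG(gpa) AS a FROM students GROUP BY major ORDER BY a

Result:
major   | a       
--------+---------
History | 3.28    
Math    | 3.303333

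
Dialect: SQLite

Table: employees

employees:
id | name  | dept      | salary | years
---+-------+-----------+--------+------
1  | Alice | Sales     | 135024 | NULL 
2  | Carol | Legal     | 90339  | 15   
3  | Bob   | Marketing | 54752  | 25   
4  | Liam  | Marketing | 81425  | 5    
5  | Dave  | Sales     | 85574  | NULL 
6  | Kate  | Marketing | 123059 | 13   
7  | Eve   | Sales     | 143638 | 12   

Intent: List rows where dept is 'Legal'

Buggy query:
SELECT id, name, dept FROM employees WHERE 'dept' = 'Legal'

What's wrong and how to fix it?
Bug: Single quotes denote string literals in SQL; the column name is being compared as a constant string

Fix: Remove the quotes around the column name (or use double quotes for an identifier)

Corrected query:
SELECT id, name, dept FROM employees WHERE dept = 'Legal'

Result:
id | name  | dept 
---+-------+------
2  | Carol | Legal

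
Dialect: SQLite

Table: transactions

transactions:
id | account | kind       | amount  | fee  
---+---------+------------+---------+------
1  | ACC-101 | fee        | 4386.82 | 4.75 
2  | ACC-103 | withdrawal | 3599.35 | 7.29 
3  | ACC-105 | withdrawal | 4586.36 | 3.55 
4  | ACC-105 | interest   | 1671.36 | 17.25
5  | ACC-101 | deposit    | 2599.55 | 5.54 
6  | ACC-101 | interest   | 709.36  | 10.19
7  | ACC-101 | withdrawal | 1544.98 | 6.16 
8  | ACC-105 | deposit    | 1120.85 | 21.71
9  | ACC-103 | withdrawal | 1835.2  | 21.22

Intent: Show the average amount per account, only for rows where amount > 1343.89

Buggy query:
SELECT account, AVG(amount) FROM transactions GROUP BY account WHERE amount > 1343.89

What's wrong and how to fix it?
Bug: Row-level WHERE must come before GROUP BY in the clause order

Fix: Move the WHERE clause before GROUP BY

Corrected query:
SELECT account, AVG(amount) FROM transactions WHERE amount > 1343.89 GROUP BY account

Result:
account | AVG(amount)
--------+------------
ACC-101 | 2843.783333
ACC-103 | 2717.275   
ACC-105 | 3128.86    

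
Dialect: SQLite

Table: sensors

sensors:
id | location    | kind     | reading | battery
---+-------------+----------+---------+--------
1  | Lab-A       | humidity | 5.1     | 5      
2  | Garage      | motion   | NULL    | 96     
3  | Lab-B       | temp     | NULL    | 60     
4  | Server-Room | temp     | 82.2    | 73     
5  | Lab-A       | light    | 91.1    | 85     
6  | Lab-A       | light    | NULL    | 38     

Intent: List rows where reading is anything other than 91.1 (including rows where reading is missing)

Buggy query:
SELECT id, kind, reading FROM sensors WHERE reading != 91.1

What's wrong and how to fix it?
Bug: Inequality against NULL is unknown, not true; rows with NULL are dropped

Fix: Handle NULL separately with IS NULL alongside the inequality

Corrected query:
SELECT id, kind, reading FROM sensors WHERE reading != 91.1 OR reading IS NULL

Result:
id | kind     | reading
---+----------+--------
1  | humidity | 5.1    
2  | motion   | NULL   
3  | temp     | NULL   
4  | temp     | 82.2   
6  | light    | NULL   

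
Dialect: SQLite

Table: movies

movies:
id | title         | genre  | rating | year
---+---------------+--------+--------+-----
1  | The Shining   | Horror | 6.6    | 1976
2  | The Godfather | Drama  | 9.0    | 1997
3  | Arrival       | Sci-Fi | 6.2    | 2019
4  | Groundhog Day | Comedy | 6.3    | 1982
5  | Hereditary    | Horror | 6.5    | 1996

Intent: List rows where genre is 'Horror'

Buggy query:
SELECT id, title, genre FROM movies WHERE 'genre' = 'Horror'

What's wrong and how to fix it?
Bug: 'genre' in single quotes is a string literal, not the column; the comparison is literal-vs-literal and never true

Fix: Reference the column as genre without single quotes

Corrected query:
SELECT id, title, genre FROM movies WHERE genre = 'Horror'

Result:
id | title       | genre 
---+-------------+-------
1  | The Shining | Horror
5  | Hereditary  | Horror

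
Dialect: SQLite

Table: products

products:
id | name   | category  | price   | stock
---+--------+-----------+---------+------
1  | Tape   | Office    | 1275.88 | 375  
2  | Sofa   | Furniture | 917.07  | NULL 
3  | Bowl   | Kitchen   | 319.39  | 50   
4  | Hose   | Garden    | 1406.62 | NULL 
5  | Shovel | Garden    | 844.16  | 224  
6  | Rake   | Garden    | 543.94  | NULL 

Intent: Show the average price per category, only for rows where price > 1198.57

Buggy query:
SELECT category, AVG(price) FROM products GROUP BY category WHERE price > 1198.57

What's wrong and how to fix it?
Bug: Row-level WHERE must come before GROUP BY in the clause order

Fix: Move the WHERE clause before GROUP BY

Corrected query:
SELECT category, AVG(price) FROM products WHERE price > 1198.57 GROUP BY category

Result:
category | AVG(price)
---------+-----------
Garden   | 1406.62   
Office   | 1275.88   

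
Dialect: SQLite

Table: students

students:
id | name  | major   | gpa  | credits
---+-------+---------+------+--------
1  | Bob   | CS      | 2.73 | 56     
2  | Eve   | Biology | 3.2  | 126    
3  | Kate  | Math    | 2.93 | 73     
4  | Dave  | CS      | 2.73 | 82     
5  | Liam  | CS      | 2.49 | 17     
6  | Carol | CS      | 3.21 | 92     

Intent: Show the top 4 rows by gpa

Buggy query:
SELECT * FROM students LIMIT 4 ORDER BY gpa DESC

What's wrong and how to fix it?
Bug: LIMIT must come after ORDER BY

Fix: Sort with ORDER BY, then apply LIMIT

Corrected query:
SELECT * FROM students ORDER BY gpa DESC LIMIT 4

Result:
id | name  | major   | gpa  | credits
---+-------+---------+------+--------
6  | Carol | CS      | 3.21 | 92     
2  | Eve   | Biology | 3.2  | 126    
3  | Kate  | Math    | 2.93 | 73     
1  | Bob   | CS      | 2.73 | 56     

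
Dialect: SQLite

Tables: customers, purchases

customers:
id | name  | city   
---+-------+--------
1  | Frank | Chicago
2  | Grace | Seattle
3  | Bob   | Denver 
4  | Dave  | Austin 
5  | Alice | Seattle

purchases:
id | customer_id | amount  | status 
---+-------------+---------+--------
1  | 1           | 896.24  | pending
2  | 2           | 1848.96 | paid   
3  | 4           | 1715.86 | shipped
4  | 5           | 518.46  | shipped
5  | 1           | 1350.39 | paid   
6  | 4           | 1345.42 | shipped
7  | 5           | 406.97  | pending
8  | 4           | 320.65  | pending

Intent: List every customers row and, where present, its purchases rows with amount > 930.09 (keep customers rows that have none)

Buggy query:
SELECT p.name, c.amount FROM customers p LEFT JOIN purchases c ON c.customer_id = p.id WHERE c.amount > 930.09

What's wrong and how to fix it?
Bug: A WHERE condition on the right-hand table after LEFT JOIN drops unmatched parents

Fix: Put 'c.amount > 930.09' in the JOIN's ON clause instead of WHERE

Corrected query:
SELECT p.name, c.amount FROM customers p LEFT JOIN purchases c ON c.customer_id = p.id AND c.amount > 930.09

Result:
name  | amount 
------+--------
Frank | 1350.39
Grace | 1848.96
Bob   | NULL   
Dave  | 1345.42
Dave  | 1715.86
Alice | NULL   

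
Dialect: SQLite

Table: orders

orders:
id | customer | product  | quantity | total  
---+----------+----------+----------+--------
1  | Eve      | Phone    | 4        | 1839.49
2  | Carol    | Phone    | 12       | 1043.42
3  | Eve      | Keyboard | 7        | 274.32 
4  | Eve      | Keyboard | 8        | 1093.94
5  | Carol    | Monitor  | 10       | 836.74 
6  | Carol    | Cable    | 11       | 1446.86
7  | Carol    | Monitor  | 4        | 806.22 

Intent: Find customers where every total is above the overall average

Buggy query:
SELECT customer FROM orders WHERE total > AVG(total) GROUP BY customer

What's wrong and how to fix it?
Bug: AVG() is an aggregate; it can't sit directly in WHERE

Fix: Compute the overall average in a scalar subquery and compare each group's MIN against it in HAVING

Corrected query:
SELECT customer FROM orders GROUP BY customer HAVING MIN(total) > (SELECT AVG(total) FROM orders)

Result:
(no rows)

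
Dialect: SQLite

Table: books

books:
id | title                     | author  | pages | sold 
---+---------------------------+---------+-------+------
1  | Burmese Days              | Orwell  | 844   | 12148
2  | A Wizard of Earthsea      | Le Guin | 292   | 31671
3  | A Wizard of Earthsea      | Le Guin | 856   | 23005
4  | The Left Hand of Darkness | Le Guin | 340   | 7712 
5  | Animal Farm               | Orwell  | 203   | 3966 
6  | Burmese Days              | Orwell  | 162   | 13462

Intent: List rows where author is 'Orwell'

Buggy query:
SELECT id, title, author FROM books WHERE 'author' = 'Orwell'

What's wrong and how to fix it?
Bug: Single quotes denote string literals in SQL; the column name is being compared as a constant string

Fix: Remove the quotes around the column name (or use double quotes for an identifier)

Corrected query:
SELECT id, title, author FROM books WHERE author = 'Orwell'

Result:
id | title        | author
---+--------------+-------
1  | Burmese Days | Orwell
5  | Animal Farm  | Orwell
6  | Burmese Days | Orwell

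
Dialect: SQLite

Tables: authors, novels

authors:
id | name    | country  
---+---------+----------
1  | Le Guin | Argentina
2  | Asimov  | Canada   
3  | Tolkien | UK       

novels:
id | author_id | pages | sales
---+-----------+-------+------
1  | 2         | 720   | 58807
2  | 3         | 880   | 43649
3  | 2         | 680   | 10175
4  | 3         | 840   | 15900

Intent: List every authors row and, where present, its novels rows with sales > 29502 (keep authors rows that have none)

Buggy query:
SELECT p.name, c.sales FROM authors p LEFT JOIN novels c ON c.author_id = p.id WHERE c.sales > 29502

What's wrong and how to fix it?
Bug: A WHERE condition on the right-hand table after LEFT JOIN drops unmatched parents

Fix: Move the right-table condition into the ON clause so unmatched parents are kept

Corrected query:
SELECT p.name, c.sales FROM authors p LEFT JOIN novels c ON c.author_id = p.id AND c.sales > 29502

Result:
name    | sales
--------+------
Le Guin | NULL 
Asimov  | 58807
Tolkien | 43649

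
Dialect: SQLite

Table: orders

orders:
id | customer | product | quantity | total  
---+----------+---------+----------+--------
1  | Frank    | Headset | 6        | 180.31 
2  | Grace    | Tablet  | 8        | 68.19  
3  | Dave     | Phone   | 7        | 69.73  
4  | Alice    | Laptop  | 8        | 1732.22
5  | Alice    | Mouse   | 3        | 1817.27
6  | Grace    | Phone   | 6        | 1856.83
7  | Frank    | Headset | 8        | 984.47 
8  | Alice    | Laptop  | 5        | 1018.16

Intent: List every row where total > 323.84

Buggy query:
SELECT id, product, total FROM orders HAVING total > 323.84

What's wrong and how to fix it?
Bug: HAVING filters the output of aggregation, but this query has no GROUP BY and no aggregate functions, so SQLite rejects it (HAVING clause on a non-aggregate query); the condition here is per row

Fix: Use WHERE for row-level filtering

Corrected query:
SELECT id, product, total FROM orders WHERE total > 323.84

Result:
id | product | total  
---+---------+--------
4  | Laptop  | 1732.22
5  | Mouse   | 1817.27
6  | Phone   | 1856.83
7  | Headset | 984.47 
8  | Laptop  | 1018.16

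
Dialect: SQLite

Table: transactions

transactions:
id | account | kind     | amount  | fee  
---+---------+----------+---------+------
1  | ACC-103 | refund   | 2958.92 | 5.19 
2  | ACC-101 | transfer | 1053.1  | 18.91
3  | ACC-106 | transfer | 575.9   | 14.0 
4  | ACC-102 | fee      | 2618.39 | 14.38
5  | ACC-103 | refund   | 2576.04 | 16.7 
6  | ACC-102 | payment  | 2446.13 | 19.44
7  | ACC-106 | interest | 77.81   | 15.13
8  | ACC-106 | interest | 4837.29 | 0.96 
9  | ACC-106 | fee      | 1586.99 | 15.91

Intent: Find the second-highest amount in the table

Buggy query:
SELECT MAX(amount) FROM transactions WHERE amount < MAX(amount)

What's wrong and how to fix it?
Bug: MAX(amount) on the right of the comparison is an aggregate-in-WHERE error

Fix: Put the inner MAX in a scalar subquery

Corrected query:
SELECT MAX(amount) FROM transactions WHERE amount < (SELECT MAX(amount) FROM transactions)

Result:
MAX(amount)
-----------
2958.92    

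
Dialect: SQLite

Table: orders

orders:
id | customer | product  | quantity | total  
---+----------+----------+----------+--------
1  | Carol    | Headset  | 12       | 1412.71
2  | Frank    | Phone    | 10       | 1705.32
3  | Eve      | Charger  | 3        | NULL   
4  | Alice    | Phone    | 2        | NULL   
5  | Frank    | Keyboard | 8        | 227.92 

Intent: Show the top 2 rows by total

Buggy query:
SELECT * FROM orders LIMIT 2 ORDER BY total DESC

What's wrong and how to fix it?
Bug: ORDER BY cannot follow LIMIT; LIMIT is the final clause

Fix: Swap the clauses: ORDER BY first, then LIMIT

Corrected query:
SELECT * FROM orders ORDER BY total DESC LIMIT 2

Result:
id | customer | product | quantity | total  
---+----------+---------+----------+--------
2  | Frank    | Phone   | 10       | 1705.32
1  | Carol    | Headset | 12       | 1412.71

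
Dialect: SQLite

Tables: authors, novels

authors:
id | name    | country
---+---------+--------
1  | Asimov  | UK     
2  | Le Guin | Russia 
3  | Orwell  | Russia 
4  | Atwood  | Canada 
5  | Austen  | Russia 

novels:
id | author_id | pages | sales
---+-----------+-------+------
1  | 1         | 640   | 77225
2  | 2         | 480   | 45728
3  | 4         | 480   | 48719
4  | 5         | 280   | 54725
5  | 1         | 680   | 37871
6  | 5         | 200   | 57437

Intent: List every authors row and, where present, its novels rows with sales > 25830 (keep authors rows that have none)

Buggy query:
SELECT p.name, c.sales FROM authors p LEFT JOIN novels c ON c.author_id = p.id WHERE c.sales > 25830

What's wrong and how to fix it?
Bug: A WHERE condition on the right-hand table after LEFT JOIN drops unmatched parents

Fix: Move the right-table condition into the ON clause so unmatched parents are kept

Corrected query:
SELECT p.name, c.sales FROM authors p LEFT JOIN novels c ON c.author_id = p.id AND c.sales > 25830

Result:
name    | sales
--------+------
Asimov  | 37871
Asimov  | 77225
Le Guin | 45728
Orwell  | NULL 
Atwood  | 48719
Austen  | 54725
Austen  | 57437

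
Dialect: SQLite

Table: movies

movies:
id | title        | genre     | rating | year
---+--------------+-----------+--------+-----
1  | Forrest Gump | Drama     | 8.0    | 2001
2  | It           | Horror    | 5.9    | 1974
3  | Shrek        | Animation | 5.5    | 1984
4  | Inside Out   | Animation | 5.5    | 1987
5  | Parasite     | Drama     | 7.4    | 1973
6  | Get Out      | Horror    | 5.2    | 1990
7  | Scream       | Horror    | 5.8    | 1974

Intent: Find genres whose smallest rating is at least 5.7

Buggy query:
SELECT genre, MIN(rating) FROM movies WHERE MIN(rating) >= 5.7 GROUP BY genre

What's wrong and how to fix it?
Bug: MIN() in WHERE is a misuse of aggregate

Fix: Replace WHERE with HAVING after the GROUP BY

Corrected query:
SELECT genre, MIN(rating) FROM movies GROUP BY genre HAVING MIN(rating) >= 5.7

Result:
genre | MIN(rating)
------+------------
Drama | 7.4        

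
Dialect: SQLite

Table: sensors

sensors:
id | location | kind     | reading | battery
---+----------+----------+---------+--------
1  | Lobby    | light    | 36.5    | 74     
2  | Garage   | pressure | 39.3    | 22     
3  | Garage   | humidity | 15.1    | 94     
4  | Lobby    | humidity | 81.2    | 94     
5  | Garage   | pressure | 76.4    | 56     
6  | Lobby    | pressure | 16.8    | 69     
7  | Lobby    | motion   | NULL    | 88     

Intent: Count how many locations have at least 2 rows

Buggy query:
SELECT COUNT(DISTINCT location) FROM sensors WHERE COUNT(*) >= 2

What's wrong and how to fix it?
Bug: WHERE filters individual rows, not groups, so a group-level COUNT is invalid there

Fix: Group first with HAVING COUNT(*) >= 2, then COUNT the resulting groups

Corrected query:
SELECT COUNT(*) FROM (SELECT location FROM sensors GROUP BY location HAVING COUNT(*) >= 2)

Result:
COUNT(*)
--------
2       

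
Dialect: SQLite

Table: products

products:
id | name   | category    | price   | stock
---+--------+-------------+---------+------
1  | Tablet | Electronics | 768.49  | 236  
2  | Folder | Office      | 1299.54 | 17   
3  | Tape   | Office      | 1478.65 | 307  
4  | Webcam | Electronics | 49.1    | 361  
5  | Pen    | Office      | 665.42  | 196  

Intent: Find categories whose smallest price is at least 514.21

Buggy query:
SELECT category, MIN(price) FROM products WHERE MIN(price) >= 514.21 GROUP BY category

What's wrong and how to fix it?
Bug: MIN() in WHERE is a misuse of aggregate

Fix: Use HAVING for the per-group MIN condition

Corrected query:
SELECT category, MIN(price) FROM products GROUP BY category HAVING MIN(price) >= 514.21

Result:
category | MIN(price)
---------+-----------
Office   | 665.42    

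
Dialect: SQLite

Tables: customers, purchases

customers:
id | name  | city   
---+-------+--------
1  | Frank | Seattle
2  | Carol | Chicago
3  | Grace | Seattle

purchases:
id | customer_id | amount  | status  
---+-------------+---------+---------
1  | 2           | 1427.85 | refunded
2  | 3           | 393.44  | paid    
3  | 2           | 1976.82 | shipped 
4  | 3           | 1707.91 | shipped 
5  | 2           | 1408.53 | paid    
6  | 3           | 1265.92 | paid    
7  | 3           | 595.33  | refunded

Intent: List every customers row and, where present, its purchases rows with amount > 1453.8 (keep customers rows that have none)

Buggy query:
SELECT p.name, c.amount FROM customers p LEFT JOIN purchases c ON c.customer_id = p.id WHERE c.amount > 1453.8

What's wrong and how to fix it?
Bug: Filtering c.amount in WHERE discards the NULL rows produced by LEFT JOIN, turning it into an inner join

Fix: Move the right-table condition into the ON clause so unmatched parents are kept

Corrected query:
SELECT p.name, c.amount FROM customers p LEFT JOIN purchases c ON c.customer_id = p.id AND c.amount > 1453.8

Result:
name  | amount 
------+--------
Frank | NULL   
Carol | 1976.82
Grace | 1707.91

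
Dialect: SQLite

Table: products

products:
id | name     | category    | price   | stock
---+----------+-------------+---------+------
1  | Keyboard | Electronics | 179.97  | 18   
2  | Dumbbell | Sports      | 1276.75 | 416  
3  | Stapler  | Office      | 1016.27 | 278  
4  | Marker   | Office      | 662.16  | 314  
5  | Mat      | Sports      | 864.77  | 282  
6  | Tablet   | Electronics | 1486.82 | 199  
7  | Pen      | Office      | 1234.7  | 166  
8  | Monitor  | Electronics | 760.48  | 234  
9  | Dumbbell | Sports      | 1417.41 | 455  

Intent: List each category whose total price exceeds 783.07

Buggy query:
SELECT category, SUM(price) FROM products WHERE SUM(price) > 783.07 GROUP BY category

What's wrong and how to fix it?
Bug: SUM(price) is an aggregate, but WHERE filters rows before aggregation

Fix: Move the aggregate condition to a HAVING clause

Corrected query:
SELECT category, SUM(price) FROM products GROUP BY category HAVING SUM(price) > 783.07

Result:
category    | SUM(price)
------------+-----------
Electronics | 2427.27   
Office      | 2913.13   
Sports      | 3558.93   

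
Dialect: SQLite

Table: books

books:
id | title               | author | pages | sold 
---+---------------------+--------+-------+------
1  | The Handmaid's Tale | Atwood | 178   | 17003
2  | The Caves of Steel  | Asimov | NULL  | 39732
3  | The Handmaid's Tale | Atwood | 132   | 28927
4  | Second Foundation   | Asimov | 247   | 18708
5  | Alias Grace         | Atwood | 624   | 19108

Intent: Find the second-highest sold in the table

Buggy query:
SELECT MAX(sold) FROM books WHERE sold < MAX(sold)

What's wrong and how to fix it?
Bug: MAX(sold) on the right of the comparison is an aggregate-in-WHERE error

Fix: Compute the overall MAX in a subquery, then take MAX of rows below it

Corrected query:
SELECT MAX(sold) FROM books WHERE sold < (SELECT MAX(sold) FROM books)

Result:
MAX(sold)
---------
28927    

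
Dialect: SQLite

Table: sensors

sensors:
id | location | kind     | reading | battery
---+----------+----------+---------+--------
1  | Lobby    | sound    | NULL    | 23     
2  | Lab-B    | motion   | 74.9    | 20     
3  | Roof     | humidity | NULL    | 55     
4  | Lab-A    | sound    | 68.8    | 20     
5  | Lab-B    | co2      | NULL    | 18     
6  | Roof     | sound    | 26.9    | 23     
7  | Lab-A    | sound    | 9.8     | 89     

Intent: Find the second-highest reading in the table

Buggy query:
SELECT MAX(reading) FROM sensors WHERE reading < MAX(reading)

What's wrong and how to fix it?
Bug: MAX(reading) on the right of the comparison is an aggregate-in-WHERE error

Fix: Put the inner MAX in a scalar subquery

Corrected query:
SELECT MAX(reading) FROM sensors WHERE reading < (SELECT MAX(reading) FROM sensors)

Result:
MAX(reading)
------------
68.8        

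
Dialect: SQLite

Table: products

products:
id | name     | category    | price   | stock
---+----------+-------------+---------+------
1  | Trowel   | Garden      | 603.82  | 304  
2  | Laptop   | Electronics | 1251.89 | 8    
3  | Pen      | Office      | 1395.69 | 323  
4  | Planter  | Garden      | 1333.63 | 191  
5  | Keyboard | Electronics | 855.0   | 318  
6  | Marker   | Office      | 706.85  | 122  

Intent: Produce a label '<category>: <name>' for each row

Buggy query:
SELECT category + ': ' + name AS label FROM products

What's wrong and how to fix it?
Bug: SQLite uses || for string concatenation; + coerces text to numbers (yielding 0)

Fix: Use the || operator for string concatenation

Corrected query:
SELECT category || ': ' || name AS label FROM products

Result:
label                
---------------------
Garden: Trowel       
Electronics: Laptop  
Office: Pen          
Garden: Planter      
Electronics: Keyboard
Office: Marker       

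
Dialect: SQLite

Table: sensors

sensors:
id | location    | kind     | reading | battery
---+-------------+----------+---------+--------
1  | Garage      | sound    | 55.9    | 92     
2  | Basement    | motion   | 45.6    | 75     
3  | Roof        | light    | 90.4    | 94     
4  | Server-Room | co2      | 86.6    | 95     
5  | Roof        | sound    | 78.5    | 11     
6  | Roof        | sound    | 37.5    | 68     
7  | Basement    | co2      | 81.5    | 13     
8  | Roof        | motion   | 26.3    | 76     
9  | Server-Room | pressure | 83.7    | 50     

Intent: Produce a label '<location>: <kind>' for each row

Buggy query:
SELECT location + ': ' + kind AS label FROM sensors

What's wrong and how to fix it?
Bug: SQLite uses || for string concatenation; + coerces text to numbers (yielding 0)

Fix: Use the || operator for string concatenation

Corrected query:
SELECT location || ': ' || kind AS label FROM sensors

Result:
label                
---------------------
Garage: sound        
Basement: motion     
Roof: light          
Server-Room: co2     
Roof: sound          
Roof: sound          
Basement: co2        
Roof: motion         
Server-Room: pressure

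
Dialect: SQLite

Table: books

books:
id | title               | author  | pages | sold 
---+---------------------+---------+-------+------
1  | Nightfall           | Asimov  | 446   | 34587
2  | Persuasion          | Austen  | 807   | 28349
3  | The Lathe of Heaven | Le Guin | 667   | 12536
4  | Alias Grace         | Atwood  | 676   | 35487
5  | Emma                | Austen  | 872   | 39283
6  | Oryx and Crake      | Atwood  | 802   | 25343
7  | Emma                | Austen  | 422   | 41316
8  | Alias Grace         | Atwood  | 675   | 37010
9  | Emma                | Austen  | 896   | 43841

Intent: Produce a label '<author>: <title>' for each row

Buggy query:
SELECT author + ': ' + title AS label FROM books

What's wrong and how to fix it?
Bug: SQLite uses || for string concatenation; + coerces text to numbers (yielding 0)

Fix: Use the || operator for string concatenation

Corrected query:
SELECT author || ': ' || title AS label FROM books

Result:
label                       
----------------------------
Asimov: Nightfall           
Austen: Persuasion          
Le Guin: The Lathe of Heaven
Atwood: Alias Grace         
Austen: Emma                
Atwood: Oryx and Crake      
Austen: Emma                
Atwood: Alias Grace         
Austen: Emma                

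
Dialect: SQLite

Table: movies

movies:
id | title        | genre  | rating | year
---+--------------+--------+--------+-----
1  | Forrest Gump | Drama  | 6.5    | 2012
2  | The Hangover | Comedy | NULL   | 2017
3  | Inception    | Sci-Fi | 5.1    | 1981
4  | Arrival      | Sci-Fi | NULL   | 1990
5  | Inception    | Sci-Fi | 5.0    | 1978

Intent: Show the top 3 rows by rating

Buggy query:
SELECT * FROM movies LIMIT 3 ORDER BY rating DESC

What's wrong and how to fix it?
Bug: LIMIT must come after ORDER BY

Fix: Swap the clauses: ORDER BY first, then LIMIT

Corrected query:
SELECT * FROM movies ORDER BY rating DESC LIMIT 3

Result:
id | title        | genre  | rating | year
---+--------------+--------+--------+-----
1  | Forrest Gump | Drama  | 6.5    | 2012
3  | Inception    | Sci-Fi | 5.1    | 1981
5  | Inception    | Sci-Fi | 5      | 1978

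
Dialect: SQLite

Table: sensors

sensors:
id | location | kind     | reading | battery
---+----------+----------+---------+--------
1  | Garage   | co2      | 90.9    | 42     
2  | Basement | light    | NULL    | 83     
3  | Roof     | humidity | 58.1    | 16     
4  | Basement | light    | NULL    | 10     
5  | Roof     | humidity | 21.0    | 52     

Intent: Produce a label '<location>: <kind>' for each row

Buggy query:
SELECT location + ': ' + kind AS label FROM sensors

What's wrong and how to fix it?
Bug: '+' is numeric addition; on text columns SQLite converts them to 0 instead of concatenating

Fix: Use the || operator for string concatenation

Corrected query:
SELECT location || ': ' || kind AS label FROM sensors

Result:
label          
---------------
Garage: co2    
Basement: light
Roof: humidity 
Basement: light
Roof: humidity 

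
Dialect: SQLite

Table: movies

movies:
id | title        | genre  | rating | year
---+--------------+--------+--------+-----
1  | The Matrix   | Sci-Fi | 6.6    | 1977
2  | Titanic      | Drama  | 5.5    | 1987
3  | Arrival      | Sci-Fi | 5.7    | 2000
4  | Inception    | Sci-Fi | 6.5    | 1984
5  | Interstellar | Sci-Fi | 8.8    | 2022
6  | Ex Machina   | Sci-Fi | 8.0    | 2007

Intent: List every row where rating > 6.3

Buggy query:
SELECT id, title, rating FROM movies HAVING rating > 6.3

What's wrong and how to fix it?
Bug: This is a non-aggregate query (no GROUP BY, no aggregates), so in SQLite the HAVING clause is invalid here; a row-level condition belongs in WHERE

Fix: Use WHERE for row-level filtering

Corrected query:
SELECT id, title, rating FROM movies WHERE rating > 6.3

Result:
id | title        | rating
---+--------------+-------
1  | The Matrix   | 6.6   
4  | Inception    | 6.5   
5  | Interstellar | 8.8   
6  | Ex Machina   | 8     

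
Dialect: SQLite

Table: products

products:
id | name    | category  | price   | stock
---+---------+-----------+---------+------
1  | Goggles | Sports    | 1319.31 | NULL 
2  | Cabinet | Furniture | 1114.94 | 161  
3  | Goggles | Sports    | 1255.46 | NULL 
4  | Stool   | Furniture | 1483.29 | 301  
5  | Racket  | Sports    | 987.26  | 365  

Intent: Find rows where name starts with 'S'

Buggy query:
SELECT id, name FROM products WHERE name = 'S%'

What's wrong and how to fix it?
Bug: Wildcards only work with LIKE; '=' treats '%' as a literal character

Fix: Replace '=' with LIKE so 'S%' is treated as a pattern

Corrected query:
SELECT id, name FROM products WHERE name LIKE 'S%'

Result:
id | name 
---+------
4  | Stool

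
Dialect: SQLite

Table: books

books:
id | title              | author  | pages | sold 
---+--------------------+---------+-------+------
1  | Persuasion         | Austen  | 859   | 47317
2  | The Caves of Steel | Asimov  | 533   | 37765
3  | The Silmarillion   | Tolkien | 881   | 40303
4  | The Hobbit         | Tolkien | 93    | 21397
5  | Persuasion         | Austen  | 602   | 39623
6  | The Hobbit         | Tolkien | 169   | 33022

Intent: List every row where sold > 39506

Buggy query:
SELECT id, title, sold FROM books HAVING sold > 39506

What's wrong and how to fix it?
Bug: HAVING filters the output of aggregation, but this query has no GROUP BY and no aggregate functions, so SQLite rejects it (HAVING clause on a non-aggregate query); the condition here is per row

Fix: Use WHERE for row-level filtering

Corrected query:
SELECT id, title, sold FROM books WHERE sold > 39506

Result:
id | title            | sold 
---+------------------+------
1  | Persuasion       | 47317
3  | The Silmarillion | 40303
5  | Persuasion       | 39623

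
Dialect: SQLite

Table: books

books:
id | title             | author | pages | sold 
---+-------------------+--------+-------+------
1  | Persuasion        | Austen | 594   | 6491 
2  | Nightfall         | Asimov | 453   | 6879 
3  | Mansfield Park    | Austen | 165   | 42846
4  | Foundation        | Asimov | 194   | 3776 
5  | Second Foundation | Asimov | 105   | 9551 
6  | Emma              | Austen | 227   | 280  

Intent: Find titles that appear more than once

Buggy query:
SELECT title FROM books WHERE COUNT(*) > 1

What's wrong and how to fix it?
Bug: WHERE can't reference COUNT(*); aggregates are computed after WHERE

Fix: GROUP BY title, then filter groups with HAVING COUNT(*) > 1

Corrected query:
SELECT title FROM books GROUP BY title HAVING COUNT(*) > 1

Result:
(no rows)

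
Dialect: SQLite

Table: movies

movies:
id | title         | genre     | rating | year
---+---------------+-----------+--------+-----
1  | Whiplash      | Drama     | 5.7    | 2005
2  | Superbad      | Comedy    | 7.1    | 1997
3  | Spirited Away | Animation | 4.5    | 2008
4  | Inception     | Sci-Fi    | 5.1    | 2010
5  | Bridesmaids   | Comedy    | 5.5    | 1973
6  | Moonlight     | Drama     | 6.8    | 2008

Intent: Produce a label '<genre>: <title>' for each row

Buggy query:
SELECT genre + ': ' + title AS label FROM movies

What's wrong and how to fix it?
Bug: '+' is numeric addition; on text columns SQLite converts them to 0 instead of concatenating

Fix: Replace + with || to concatenate text

Corrected query:
SELECT genre || ': ' || title AS label FROM movies

Result:
label                   
------------------------
Drama: Whiplash         
Comedy: Superbad        
Animation: Spirited Away
Sci-Fi: Inception       
Comedy: Bridesmaids     
Drama: Moonlight        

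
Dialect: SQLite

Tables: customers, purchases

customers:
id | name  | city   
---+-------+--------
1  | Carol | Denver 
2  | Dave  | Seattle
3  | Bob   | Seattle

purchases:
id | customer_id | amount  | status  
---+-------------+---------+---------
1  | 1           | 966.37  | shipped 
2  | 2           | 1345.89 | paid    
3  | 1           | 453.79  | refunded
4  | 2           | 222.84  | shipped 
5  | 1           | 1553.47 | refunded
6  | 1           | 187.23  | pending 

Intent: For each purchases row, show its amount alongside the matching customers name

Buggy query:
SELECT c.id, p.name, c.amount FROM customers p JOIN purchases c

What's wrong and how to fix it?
Bug: JOIN with no ON clause produces a cartesian product; every purchases row pairs with every customers row

Fix: Specify the join condition linking the foreign key to the parent id

Corrected query:
SELECT c.id, p.name, c.amount FROM customers p JOIN purchases c ON c.customer_id = p.id

Result:
id | name  | amount 
---+-------+--------
1  | Carol | 966.37 
2  | Dave  | 1345.89
3  | Carol | 453.79 
4  | Dave  | 222.84 
5  | Carol | 1553.47
6  | Carol | 187.23 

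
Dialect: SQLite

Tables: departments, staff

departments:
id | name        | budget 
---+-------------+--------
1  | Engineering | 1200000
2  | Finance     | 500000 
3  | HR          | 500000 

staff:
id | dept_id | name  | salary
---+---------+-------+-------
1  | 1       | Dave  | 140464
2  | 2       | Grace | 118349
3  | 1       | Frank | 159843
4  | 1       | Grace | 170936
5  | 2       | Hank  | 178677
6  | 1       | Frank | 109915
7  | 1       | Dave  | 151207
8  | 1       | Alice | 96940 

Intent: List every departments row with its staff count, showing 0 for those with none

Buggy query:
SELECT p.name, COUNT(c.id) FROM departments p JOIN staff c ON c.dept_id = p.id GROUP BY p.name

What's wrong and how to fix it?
Bug: An inner join excludes parents with zero children

Fix: Use LEFT JOIN so parents without children still appear (COUNT(c.id) gives 0)

Corrected query:
SELECT p.name, COUNT(c.id) FROM departments p LEFT JOIN staff c ON c.dept_id = p.id GROUP BY p.name

Result:
name        | COUNT(c.id)
------------+------------
Engineering | 6          
Finance     | 2          
HR          | 0          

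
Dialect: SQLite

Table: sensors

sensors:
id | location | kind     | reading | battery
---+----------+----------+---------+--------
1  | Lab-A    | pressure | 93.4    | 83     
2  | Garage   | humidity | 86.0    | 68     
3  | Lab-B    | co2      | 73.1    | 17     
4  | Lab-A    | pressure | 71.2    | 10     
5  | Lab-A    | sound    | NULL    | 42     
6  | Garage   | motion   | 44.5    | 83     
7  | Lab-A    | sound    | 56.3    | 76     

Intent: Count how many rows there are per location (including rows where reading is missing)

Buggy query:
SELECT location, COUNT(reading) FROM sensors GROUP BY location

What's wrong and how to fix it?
Bug: COUNT(reading) skips NULLs, so groups with missing reading are undercounted

Fix: Use COUNT(*) to count all rows regardless of NULL

Corrected query:
SELECT location, COUNT(*) FROM sensors GROUP BY location

Result:
location | COUNT(*)
---------+---------
Garage   | 2       
Lab-A    | 4       
Lab-B    | 1       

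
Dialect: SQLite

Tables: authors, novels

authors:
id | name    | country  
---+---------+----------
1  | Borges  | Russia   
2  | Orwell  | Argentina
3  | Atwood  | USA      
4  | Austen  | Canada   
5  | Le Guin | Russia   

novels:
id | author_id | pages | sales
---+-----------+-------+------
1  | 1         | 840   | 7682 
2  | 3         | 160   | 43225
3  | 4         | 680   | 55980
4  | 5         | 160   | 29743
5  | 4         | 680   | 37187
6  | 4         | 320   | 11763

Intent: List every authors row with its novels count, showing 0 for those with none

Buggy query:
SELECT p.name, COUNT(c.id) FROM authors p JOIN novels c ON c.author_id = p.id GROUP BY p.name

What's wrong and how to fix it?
Bug: INNER JOIN drops authors rows that have no matching novels rows

Fix: Use LEFT JOIN so parents without children still appear (COUNT(c.id) gives 0)

Corrected query:
SELECT p.name, COUNT(c.id) FROM authors p LEFT JOIN novels c ON c.author_id = p.id GROUP BY p.name

Result:
name    | COUNT(c.id)
--------+------------
Atwood  | 1          
Austen  | 3          
Borges  | 1          
Le Guin | 1          
Orwell  | 0          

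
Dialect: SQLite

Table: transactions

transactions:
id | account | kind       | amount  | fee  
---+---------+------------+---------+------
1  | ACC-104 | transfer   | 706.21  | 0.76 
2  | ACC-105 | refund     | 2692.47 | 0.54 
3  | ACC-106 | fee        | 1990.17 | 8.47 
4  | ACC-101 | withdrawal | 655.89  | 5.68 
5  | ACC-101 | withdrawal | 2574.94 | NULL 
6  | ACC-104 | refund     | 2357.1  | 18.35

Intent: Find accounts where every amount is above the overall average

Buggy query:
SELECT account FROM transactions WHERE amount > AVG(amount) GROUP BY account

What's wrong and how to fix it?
Bug: WHERE evaluates per row before aggregation, so AVG() is unavailable

Fix: Use a subquery for AVG and a HAVING MIN(...) filter so the condition holds for every row in the group

Corrected query:
SELECT account FROM transactions GROUP BY account HAVING MIN(amount) > (SELECT AVG(amount) FROM transactions)

Result:
account
-------
ACC-105
ACC-106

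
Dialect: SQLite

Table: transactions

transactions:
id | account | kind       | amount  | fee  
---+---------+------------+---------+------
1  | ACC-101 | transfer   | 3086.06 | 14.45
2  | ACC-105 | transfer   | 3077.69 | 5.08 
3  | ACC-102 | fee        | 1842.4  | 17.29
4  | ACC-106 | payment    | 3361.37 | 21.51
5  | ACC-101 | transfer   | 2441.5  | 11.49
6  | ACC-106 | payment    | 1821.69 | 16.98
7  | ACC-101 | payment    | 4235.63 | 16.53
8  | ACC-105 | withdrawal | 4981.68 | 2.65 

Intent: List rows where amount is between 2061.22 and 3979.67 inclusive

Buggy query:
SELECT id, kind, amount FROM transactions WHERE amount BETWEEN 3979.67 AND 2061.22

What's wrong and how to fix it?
Bug: The bounds are reversed; BETWEEN a AND b requires a <= b to match anything

Fix: Swap the bounds so the smaller value comes first

Corrected query:
SELECT id, kind, amount FROM transactions WHERE amount BETWEEN 2061.22 AND 3979.67

Result:
id | kind     | amount 
---+----------+--------
1  | transfer | 3086.06
2  | transfer | 3077.69
4  | payment  | 3361.37
5  | transfer | 2441.5 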